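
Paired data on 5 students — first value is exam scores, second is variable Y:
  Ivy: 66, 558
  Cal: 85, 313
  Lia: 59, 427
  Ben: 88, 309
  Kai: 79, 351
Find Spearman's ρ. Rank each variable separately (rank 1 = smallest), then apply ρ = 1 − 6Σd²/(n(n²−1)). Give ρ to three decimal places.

-0.900

Ranks of variable 1: 2, 4, 1, 5, 3
Ranks of variable 2: 5, 2, 4, 1, 3
d = r₁ − r₂: -3, 2, -3, 4, 0
d²: 9, 4, 9, 16, 0; Σd² = 38
ρ = 1 − 6·38/(5·24) = 1 − 228/120 = -0.900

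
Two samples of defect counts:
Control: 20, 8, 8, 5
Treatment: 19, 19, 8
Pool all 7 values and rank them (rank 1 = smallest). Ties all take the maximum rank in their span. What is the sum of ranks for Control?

16

Sorted (ascending): 5, 8, 8, 8, 19, 19, 20
The 3 values of 8 occupy positions 2–4 → each gets rank 4.
The 2 values of 19 occupy positions 5–6 → each gets rank 6.
Control values → pooled ranks: 20→7, 8→4, 8→4, 5→1
Rank sum = 7 + 4 + 4 + 1 = 16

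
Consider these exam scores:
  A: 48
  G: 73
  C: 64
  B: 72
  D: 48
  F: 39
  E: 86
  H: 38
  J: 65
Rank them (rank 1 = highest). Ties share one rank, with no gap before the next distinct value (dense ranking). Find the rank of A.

6

Sorted (descending): 86, 73, 72, 65, 64, 48, 48, 39, 38
The 2 values of 48 share dense rank 6.
Remaining distinct values take the next consecutive integers.
A has value 48 → rank 6.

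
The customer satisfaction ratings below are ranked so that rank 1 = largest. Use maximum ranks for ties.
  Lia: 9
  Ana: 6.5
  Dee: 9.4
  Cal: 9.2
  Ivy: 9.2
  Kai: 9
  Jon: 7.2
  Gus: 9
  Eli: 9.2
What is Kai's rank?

Sorted (descending): 9.4, 9.2, 9.2, 9.2, 9, 9, 9, 7.2, 6.5
The 3 values of 9.2 occupy positions 2–4 → each gets rank 4.
The 3 values of 9 occupy positions 5–7 → each gets rank 7.
Kai has value 9 → rank 7.

7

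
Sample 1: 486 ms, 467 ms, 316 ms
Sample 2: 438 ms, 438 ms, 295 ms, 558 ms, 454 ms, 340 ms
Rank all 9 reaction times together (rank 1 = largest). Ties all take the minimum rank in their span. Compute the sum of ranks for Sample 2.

Sorted (descending): 558, 486, 467, 454, 438, 438, 340, 316, 295
The 2 values of 438 occupy positions 5–6 → each gets rank 5.
Sample 2 values → pooled ranks: 438→5, 438→5, 295→9, 558→1, 454→4, 340→7
Rank sum = 5 + 5 + 9 + 1 + 4 + 7 = 31

31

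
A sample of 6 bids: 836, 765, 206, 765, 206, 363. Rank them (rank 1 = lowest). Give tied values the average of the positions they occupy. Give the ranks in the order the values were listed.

6, 4.5, 1.5, 4.5, 1.5, 3

Sorted (ascending): 206, 206, 363, 765, 765, 836
The 2 values of 206 occupy positions 1–2 → average rank (1+2)/2 = 1.5.
The 2 values of 765 occupy positions 4–5 → average rank (4+5)/2 = 4.5.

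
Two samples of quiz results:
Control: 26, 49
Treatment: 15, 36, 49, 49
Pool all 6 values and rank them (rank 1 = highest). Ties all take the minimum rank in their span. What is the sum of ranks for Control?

Sorted (descending): 49, 49, 49, 36, 26, 15
The 3 values of 49 occupy positions 1–3 → each gets rank 1.
Control values → pooled ranks: 26→5, 49→1
Rank sum = 5 + 1 = 6

6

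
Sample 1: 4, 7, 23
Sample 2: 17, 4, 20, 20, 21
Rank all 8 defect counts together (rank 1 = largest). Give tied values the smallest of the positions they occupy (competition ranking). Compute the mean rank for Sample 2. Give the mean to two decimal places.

4.00

Sorted (descending): 23, 21, 20, 20, 17, 7, 4, 4
The 2 values of 20 occupy positions 3–4 → each gets rank 3.
The 2 values of 4 occupy positions 7–8 → each gets rank 7.
Sample 2 values → pooled ranks: 17→5, 4→7, 20→3, 20→3, 21→2
Mean rank = (5 + 7 + 3 + 3 + 2) / 5 = 4.00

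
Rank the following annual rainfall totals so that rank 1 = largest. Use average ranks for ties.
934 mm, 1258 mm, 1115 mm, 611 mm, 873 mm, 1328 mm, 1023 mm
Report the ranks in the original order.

5, 2, 3, 7, 6, 1, 4

Sorted (descending): 1328, 1258, 1115, 1023, 934, 873, 611
No ties — each value takes its position as its rank.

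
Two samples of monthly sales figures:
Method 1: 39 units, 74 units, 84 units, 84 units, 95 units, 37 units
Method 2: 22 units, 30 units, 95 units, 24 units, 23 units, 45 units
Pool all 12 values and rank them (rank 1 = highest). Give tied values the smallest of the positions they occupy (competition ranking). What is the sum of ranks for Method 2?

49

Sorted (descending): 95, 95, 84, 84, 74, 45, 39, 37, 30, 24, 23, 22
The 2 values of 95 occupy positions 1–2 → each gets rank 1.
The 2 values of 84 occupy positions 3–4 → each gets rank 3.
Method 2 values → pooled ranks: 22→12, 30→9, 95→1, 24→10, 23→11, 45→6
Rank sum = 12 + 9 + 1 + 10 + 11 + 6 = 49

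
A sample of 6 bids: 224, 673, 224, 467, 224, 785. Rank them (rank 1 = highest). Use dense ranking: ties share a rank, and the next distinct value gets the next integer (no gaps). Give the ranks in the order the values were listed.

4, 2, 4, 3, 4, 1

Sorted (descending): 785, 673, 467, 224, 224, 224
The 3 values of 224 share dense rank 4.
Remaining distinct values take the next consecutive integers.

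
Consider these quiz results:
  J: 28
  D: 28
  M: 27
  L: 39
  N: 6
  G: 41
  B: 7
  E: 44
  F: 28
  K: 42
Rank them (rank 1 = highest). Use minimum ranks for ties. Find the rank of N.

Sorted (descending): 44, 42, 41, 39, 28, 28, 28, 27, 7, 6
The 3 values of 28 occupy positions 5–7 → each gets rank 5.
N has value 6 → rank 10.

10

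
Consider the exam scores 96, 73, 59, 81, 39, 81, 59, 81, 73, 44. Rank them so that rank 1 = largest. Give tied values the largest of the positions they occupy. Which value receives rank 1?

Sorted (descending): 96, 81, 81, 81, 73, 73, 59, 59, 44, 39
The 3 values of 81 occupy positions 2–4 → each gets rank 4.
The 2 values of 73 occupy positions 5–6 → each gets rank 6.
The 2 values of 59 occupy positions 7–8 → each gets rank 8.
Rank 1 → value 96.

96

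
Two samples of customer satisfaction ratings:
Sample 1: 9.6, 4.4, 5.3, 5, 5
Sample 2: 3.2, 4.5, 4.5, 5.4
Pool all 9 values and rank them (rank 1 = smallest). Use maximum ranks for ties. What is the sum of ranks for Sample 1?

Sorted (ascending): 3.2, 4.4, 4.5, 4.5, 5, 5, 5.3, 5.4, 9.6
The 2 values of 4.5 occupy positions 3–4 → each gets rank 4.
The 2 values of 5 occupy positions 5–6 → each gets rank 6.
Sample 1 values → pooled ranks: 9.6→9, 4.4→2, 5.3→7, 5→6, 5→6
Rank sum = 9 + 2 + 7 + 6 + 6 = 30

30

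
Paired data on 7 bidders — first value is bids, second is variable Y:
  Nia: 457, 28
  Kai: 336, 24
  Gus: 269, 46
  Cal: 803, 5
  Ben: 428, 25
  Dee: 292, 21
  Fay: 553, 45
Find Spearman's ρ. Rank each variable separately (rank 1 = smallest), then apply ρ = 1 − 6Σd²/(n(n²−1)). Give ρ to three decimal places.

Ranks of variable 1: 5, 3, 1, 7, 4, 2, 6
Ranks of variable 2: 5, 3, 7, 1, 4, 2, 6
d = r₁ − r₂: 0, 0, -6, 6, 0, 0, 0
d²: 0, 0, 36, 36, 0, 0, 0; Σd² = 72
ρ = 1 − 6·72/(7·48) = 1 − 432/336 = -0.286

-0.286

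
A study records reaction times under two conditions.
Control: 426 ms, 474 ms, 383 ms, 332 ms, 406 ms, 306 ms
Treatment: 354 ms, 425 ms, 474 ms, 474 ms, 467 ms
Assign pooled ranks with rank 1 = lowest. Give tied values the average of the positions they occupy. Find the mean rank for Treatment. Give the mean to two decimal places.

7.40

Sorted (ascending): 306, 332, 354, 383, 406, 425, 426, 467, 474, 474, 474
The 3 values of 474 occupy positions 9–11 → average rank 10.
Treatment values → pooled ranks: 354→3, 425→6, 474→10, 474→10, 467→8
Mean rank = (3 + 6 + 10 + 10 + 8) / 5 = 7.40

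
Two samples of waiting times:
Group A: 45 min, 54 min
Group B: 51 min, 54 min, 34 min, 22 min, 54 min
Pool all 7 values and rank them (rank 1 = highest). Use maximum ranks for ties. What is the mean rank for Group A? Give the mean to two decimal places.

4.00

Sorted (descending): 54, 54, 54, 51, 45, 34, 22
The 3 values of 54 occupy positions 1–3 → each gets rank 3.
Group A values → pooled ranks: 45→5, 54→3
Mean rank = (5 + 3) / 2 = 4.00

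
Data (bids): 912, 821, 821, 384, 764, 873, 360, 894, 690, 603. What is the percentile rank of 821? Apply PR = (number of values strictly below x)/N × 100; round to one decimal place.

N = 10.
Strictly below 821: 5. Equal to 821: 2.
PR = 5/10 × 100 = 50.0

50.0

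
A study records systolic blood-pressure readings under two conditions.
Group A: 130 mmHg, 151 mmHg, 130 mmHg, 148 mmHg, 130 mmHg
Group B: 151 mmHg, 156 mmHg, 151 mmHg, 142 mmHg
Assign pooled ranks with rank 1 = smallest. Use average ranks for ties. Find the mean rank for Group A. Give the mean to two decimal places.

3.60

Sorted (ascending): 130, 130, 130, 142, 148, 151, 151, 151, 156
The 3 values of 130 occupy positions 1–3 → average rank 2.
The 3 values of 151 occupy positions 6–8 → average rank 7.
Group A values → pooled ranks: 130→2, 151→7, 130→2, 148→5, 130→2
Mean rank = (2 + 7 + 2 + 5 + 2) / 5 = 3.60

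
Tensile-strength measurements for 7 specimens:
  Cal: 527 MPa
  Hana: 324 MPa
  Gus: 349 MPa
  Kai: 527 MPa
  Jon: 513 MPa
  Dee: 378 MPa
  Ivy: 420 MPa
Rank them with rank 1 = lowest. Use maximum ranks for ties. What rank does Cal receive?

Sorted (ascending): 324, 349, 378, 420, 513, 527, 527
The 2 values of 527 occupy positions 6–7 → each gets rank 7.
Cal has value 527 MPa → rank 7.

7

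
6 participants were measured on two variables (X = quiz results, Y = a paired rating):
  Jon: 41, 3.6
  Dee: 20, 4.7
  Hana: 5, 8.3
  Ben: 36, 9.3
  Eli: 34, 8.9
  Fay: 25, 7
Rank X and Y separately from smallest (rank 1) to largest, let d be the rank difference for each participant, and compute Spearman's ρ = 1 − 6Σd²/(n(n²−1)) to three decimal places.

Ranks of variable 1: 6, 2, 1, 5, 4, 3
Ranks of variable 2: 1, 2, 4, 6, 5, 3
d = r₁ − r₂: 5, 0, -3, -1, -1, 0
d²: 25, 0, 9, 1, 1, 0; Σd² = 36
ρ = 1 − 6·36/(6·35) = 1 − 216/210 = -0.029

-0.029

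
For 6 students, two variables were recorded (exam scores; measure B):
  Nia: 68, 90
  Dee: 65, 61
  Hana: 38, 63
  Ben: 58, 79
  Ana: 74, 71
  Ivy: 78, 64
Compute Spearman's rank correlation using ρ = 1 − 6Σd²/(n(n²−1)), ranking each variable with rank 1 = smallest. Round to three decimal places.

Ranks of variable 1: 4, 3, 1, 2, 5, 6
Ranks of variable 2: 6, 1, 2, 5, 4, 3
d = r₁ − r₂: -2, 2, -1, -3, 1, 3
d²: 4, 4, 1, 9, 1, 9; Σd² = 28
ρ = 1 − 6·28/(6·35) = 1 − 168/210 = 0.200

0.200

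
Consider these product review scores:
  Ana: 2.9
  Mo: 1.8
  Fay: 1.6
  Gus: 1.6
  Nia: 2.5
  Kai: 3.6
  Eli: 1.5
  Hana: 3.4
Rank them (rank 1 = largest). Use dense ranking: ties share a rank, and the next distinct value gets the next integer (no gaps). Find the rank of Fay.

6

Sorted (descending): 3.6, 3.4, 2.9, 2.5, 1.8, 1.6, 1.6, 1.5
The 2 values of 1.6 share dense rank 6.
Remaining distinct values take the next consecutive integers.
Fay has value 1.6 → rank 6.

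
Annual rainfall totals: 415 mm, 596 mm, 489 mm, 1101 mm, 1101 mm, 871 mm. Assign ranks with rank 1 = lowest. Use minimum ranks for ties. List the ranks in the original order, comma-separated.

1, 3, 2, 5, 5, 4

Sorted (ascending): 415, 489, 596, 871, 1101, 1101
The 2 values of 1101 occupy positions 5–6 → each gets rank 5.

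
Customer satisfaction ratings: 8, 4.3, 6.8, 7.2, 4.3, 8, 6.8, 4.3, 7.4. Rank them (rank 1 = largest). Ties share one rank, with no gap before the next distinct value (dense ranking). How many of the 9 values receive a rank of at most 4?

Sorted (descending): 8, 8, 7.4, 7.2, 6.8, 6.8, 4.3, 4.3, 4.3
The 2 values of 8 share dense rank 1.
The 2 values of 6.8 share dense rank 4.
The 3 values of 4.3 share dense rank 5.
Remaining distinct values take the next consecutive integers.
Ranks ≤ 4: {1, 1, 2, 3, 4, 4} → 6 values.

6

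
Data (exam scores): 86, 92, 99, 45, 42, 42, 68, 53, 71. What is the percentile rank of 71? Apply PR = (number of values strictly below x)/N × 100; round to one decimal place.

N = 9.
Strictly below 71: 5. Equal to 71: 1.
PR = 5/9 × 100 = 55.6

55.6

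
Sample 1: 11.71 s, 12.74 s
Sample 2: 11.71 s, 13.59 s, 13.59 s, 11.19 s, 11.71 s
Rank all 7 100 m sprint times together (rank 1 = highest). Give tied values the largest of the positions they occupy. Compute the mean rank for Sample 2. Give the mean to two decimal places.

Sorted (descending): 13.59, 13.59, 12.74, 11.71, 11.71, 11.71, 11.19
The 2 values of 13.59 occupy positions 1–2 → each gets rank 2.
The 3 values of 11.71 occupy positions 4–6 → each gets rank 6.
Sample 2 values → pooled ranks: 11.71→6, 13.59→2, 13.59→2, 11.19→7, 11.71→6
Mean rank = (6 + 2 + 2 + 7 + 6) / 5 = 4.60

4.60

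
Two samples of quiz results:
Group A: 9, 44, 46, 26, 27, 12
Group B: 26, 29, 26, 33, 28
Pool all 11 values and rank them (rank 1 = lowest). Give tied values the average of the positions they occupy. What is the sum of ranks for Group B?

32

Sorted (ascending): 9, 12, 26, 26, 26, 27, 28, 29, 33, 44, 46
The 3 values of 26 occupy positions 3–5 → average rank 4.
Group B values → pooled ranks: 26→4, 29→8, 26→4, 33→9, 28→7
Rank sum = 4 + 8 + 4 + 9 + 7 = 32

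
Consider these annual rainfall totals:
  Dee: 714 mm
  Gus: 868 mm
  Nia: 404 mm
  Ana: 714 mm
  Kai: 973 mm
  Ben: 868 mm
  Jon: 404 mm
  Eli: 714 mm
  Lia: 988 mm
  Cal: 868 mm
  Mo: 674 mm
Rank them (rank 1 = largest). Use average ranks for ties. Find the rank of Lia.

Sorted (descending): 988, 973, 868, 868, 868, 714, 714, 714, 674, 404, 404
The 3 values of 868 occupy positions 3–5 → average rank 4.
The 3 values of 714 occupy positions 6–8 → average rank 7.
The 2 values of 404 occupy positions 10–11 → average rank (10+11)/2 = 10.5.
Lia has value 988 mm → rank 1.

1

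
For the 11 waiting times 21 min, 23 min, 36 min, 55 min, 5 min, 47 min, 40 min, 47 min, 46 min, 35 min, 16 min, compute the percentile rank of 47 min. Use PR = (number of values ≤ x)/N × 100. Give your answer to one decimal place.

90.9

N = 11.
Strictly below 47: 8. Equal to 47: 2.
PR = 10/11 × 100 = 90.9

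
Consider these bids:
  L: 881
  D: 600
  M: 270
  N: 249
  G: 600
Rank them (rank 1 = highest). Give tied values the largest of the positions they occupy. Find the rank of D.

Sorted (descending): 881, 600, 600, 270, 249
The 2 values of 600 occupy positions 2–3 → each gets rank 3.
D has value 600 → rank 3.

3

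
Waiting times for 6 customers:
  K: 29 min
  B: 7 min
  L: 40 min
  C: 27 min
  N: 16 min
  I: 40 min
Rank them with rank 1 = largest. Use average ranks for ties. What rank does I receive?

1.5

Sorted (descending): 40, 40, 29, 27, 16, 7
The 2 values of 40 occupy positions 1–2 → average rank (1+2)/2 = 1.5.
I has value 40 min → rank 1.5.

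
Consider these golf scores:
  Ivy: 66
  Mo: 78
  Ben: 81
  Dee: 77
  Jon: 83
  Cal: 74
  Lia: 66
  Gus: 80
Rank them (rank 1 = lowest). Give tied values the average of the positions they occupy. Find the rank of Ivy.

1.5

Sorted (ascending): 66, 66, 74, 77, 78, 80, 81, 83
The 2 values of 66 occupy positions 1–2 → average rank (1+2)/2 = 1.5.
Ivy has value 66 → rank 1.5.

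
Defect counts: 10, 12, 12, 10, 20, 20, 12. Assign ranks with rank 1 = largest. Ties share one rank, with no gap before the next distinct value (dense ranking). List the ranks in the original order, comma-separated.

Sorted (descending): 20, 20, 12, 12, 12, 10, 10
The 2 values of 20 share dense rank 1.
The 3 values of 12 share dense rank 2.
The 2 values of 10 share dense rank 3.

3, 2, 2, 3, 1, 1, 2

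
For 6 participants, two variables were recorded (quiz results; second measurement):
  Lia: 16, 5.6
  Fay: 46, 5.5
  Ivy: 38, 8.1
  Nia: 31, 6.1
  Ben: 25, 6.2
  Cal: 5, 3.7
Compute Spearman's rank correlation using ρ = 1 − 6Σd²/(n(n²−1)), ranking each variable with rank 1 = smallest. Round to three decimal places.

0.371

Ranks of variable 1: 2, 6, 5, 4, 3, 1
Ranks of variable 2: 3, 2, 6, 4, 5, 1
d = r₁ − r₂: -1, 4, -1, 0, -2, 0
d²: 1, 16, 1, 0, 4, 0; Σd² = 22
ρ = 1 − 6·22/(6·35) = 1 − 132/210 = 0.371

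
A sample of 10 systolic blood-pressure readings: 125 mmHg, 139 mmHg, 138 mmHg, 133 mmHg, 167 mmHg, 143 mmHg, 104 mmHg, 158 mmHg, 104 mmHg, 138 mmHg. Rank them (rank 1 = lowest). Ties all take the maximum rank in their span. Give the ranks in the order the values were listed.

3, 7, 6, 4, 10, 8, 2, 9, 2, 6

Sorted (ascending): 104, 104, 125, 133, 138, 138, 139, 143, 158, 167
The 2 values of 104 occupy positions 1–2 → each gets rank 2.
The 2 values of 138 occupy positions 5–6 → each gets rank 6.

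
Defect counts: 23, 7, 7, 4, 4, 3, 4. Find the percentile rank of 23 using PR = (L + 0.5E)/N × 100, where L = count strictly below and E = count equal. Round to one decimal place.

92.9

N = 7.
Strictly below 23: 6. Equal to 23: 1.
PR = (6 + 0.5·1)/7 × 100 = 92.9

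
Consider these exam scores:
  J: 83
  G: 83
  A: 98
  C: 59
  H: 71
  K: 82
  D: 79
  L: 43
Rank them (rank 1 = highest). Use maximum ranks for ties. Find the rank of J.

3

Sorted (descending): 98, 83, 83, 82, 79, 71, 59, 43
The 2 values of 83 occupy positions 2–3 → each gets rank 3.
J has value 83 → rank 3.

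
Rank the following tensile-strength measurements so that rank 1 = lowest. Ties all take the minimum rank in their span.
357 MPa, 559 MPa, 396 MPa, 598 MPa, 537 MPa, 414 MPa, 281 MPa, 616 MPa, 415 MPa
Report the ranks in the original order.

Sorted (ascending): 281, 357, 396, 414, 415, 537, 559, 598, 616
No ties — each value takes its position as its rank.

2, 7, 3, 8, 6, 4, 1, 9, 5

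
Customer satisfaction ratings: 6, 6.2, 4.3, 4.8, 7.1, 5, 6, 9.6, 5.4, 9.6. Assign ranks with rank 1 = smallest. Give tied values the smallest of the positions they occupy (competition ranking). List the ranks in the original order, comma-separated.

5, 7, 1, 2, 8, 3, 5, 9, 4, 9

Sorted (ascending): 4.3, 4.8, 5, 5.4, 6, 6, 6.2, 7.1, 9.6, 9.6
The 2 values of 6 occupy positions 5–6 → each gets rank 5.
The 2 values of 9.6 occupy positions 9–10 → each gets rank 9.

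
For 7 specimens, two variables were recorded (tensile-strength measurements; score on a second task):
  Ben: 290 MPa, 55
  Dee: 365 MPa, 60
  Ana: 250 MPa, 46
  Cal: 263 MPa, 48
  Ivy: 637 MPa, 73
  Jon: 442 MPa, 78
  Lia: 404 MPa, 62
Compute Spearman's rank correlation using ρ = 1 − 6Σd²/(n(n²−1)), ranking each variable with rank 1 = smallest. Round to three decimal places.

0.964

Ranks of variable 1: 3, 4, 1, 2, 7, 6, 5
Ranks of variable 2: 3, 4, 1, 2, 6, 7, 5
d = r₁ − r₂: 0, 0, 0, 0, 1, -1, 0
d²: 0, 0, 0, 0, 1, 1, 0; Σd² = 2
ρ = 1 − 6·2/(7·48) = 1 − 12/336 = 0.964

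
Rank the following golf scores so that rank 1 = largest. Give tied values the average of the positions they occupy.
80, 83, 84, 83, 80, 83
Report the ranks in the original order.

Sorted (descending): 84, 83, 83, 83, 80, 80
The 3 values of 83 occupy positions 2–4 → average rank 3.
The 2 values of 80 occupy positions 5–6 → average rank (5+6)/2 = 5.5.

5.5, 3, 1, 3, 5.5, 3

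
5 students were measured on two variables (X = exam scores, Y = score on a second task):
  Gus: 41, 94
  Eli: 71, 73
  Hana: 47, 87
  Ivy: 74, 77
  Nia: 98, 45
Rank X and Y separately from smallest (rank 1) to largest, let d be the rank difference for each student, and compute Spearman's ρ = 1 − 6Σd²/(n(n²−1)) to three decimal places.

Ranks of variable 1: 1, 3, 2, 4, 5
Ranks of variable 2: 5, 2, 4, 3, 1
d = r₁ − r₂: -4, 1, -2, 1, 4
d²: 16, 1, 4, 1, 16; Σd² = 38
ρ = 1 − 6·38/(5·24) = 1 − 228/120 = -0.900

-0.900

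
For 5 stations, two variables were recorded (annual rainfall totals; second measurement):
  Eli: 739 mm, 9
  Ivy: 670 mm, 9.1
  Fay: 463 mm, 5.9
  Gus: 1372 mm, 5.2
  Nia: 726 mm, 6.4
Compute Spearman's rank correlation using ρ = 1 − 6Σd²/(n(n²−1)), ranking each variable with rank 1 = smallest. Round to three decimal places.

Ranks of variable 1: 4, 2, 1, 5, 3
Ranks of variable 2: 4, 5, 2, 1, 3
d = r₁ − r₂: 0, -3, -1, 4, 0
d²: 0, 9, 1, 16, 0; Σd² = 26
ρ = 1 − 6·26/(5·24) = 1 − 156/120 = -0.300

-0.300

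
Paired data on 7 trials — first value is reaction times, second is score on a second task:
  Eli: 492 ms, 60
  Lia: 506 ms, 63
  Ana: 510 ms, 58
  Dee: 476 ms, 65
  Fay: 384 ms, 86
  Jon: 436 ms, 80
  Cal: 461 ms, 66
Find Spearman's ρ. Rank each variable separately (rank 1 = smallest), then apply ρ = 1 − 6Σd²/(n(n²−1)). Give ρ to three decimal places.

-0.964

Ranks of variable 1: 5, 6, 7, 4, 1, 2, 3
Ranks of variable 2: 2, 3, 1, 4, 7, 6, 5
d = r₁ − r₂: 3, 3, 6, 0, -6, -4, -2
d²: 9, 9, 36, 0, 36, 16, 4; Σd² = 110
ρ = 1 − 6·110/(7·48) = 1 − 660/336 = -0.964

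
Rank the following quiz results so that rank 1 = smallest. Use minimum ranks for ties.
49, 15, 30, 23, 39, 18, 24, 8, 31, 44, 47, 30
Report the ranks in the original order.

12, 2, 6, 4, 9, 3, 5, 1, 8, 10, 11, 6

Sorted (ascending): 8, 15, 18, 23, 24, 30, 30, 31, 39, 44, 47, 49
The 2 values of 30 occupy positions 6–7 → each gets rank 6.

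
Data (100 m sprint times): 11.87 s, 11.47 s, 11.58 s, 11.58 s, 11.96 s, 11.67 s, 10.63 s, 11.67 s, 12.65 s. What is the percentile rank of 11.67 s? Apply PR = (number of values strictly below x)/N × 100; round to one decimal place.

44.4

N = 9.
Strictly below 11.67: 4. Equal to 11.67: 2.
PR = 4/9 × 100 = 44.4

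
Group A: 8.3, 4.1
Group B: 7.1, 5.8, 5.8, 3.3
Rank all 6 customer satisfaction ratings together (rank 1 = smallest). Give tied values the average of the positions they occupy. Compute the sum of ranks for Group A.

Sorted (ascending): 3.3, 4.1, 5.8, 5.8, 7.1, 8.3
The 2 values of 5.8 occupy positions 3–4 → average rank (3+4)/2 = 3.5.
Group A values → pooled ranks: 8.3→6, 4.1→2
Rank sum = 6 + 2 = 8

8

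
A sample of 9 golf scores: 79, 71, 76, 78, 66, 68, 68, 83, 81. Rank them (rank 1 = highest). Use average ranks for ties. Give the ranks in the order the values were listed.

Sorted (descending): 83, 81, 79, 78, 76, 71, 68, 68, 66
The 2 values of 68 occupy positions 7–8 → average rank (7+8)/2 = 7.5.

3, 6, 5, 4, 9, 7.5, 7.5, 1, 2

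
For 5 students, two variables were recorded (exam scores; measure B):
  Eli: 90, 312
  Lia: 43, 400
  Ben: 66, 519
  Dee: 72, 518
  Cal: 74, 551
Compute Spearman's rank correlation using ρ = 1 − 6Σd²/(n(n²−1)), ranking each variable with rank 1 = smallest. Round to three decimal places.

Ranks of variable 1: 5, 1, 2, 3, 4
Ranks of variable 2: 1, 2, 4, 3, 5
d = r₁ − r₂: 4, -1, -2, 0, -1
d²: 16, 1, 4, 0, 1; Σd² = 22
ρ = 1 − 6·22/(5·24) = 1 − 132/120 = -0.100

-0.100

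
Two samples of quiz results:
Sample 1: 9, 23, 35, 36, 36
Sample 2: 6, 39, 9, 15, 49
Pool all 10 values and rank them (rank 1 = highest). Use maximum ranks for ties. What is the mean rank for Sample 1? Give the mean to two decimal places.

5.60

Sorted (descending): 49, 39, 36, 36, 35, 23, 15, 9, 9, 6
The 2 values of 36 occupy positions 3–4 → each gets rank 4.
The 2 values of 9 occupy positions 8–9 → each gets rank 9.
Sample 1 values → pooled ranks: 9→9, 23→6, 35→5, 36→4, 36→4
Mean rank = (9 + 6 + 5 + 4 + 4) / 5 = 5.60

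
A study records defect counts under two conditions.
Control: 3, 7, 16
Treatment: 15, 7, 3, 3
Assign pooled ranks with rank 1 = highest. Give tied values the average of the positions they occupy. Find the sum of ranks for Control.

10.5

Sorted (descending): 16, 15, 7, 7, 3, 3, 3
The 2 values of 7 occupy positions 3–4 → average rank (3+4)/2 = 3.5.
The 3 values of 3 occupy positions 5–7 → average rank 6.
Control values → pooled ranks: 3→6, 7→3.5, 16→1
Rank sum = 6 + 3.5 + 1 = 10.5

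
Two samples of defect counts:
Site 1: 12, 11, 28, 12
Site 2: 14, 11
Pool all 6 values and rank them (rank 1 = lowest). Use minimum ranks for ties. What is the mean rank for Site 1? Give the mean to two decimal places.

3.25

Sorted (ascending): 11, 11, 12, 12, 14, 28
The 2 values of 11 occupy positions 1–2 → each gets rank 1.
The 2 values of 12 occupy positions 3–4 → each gets rank 3.
Site 1 values → pooled ranks: 12→3, 11→1, 28→6, 12→3
Mean rank = (3 + 1 + 6 + 3) / 4 = 3.25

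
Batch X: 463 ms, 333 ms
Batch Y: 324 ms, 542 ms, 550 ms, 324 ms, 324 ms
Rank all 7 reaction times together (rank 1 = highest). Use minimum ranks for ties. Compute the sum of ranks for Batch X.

7

Sorted (descending): 550, 542, 463, 333, 324, 324, 324
The 3 values of 324 occupy positions 5–7 → each gets rank 5.
Batch X values → pooled ranks: 463→3, 333→4
Rank sum = 3 + 4 = 7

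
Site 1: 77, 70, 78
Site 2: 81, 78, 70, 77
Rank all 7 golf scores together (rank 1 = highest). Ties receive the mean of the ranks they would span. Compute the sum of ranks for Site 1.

Sorted (descending): 81, 78, 78, 77, 77, 70, 70
The 2 values of 78 occupy positions 2–3 → average rank (2+3)/2 = 2.5.
The 2 values of 77 occupy positions 4–5 → average rank (4+5)/2 = 4.5.
The 2 values of 70 occupy positions 6–7 → average rank (6+7)/2 = 6.5.
Site 1 values → pooled ranks: 77→4.5, 70→6.5, 78→2.5
Rank sum = 4.5 + 6.5 + 2.5 = 13.5

13.5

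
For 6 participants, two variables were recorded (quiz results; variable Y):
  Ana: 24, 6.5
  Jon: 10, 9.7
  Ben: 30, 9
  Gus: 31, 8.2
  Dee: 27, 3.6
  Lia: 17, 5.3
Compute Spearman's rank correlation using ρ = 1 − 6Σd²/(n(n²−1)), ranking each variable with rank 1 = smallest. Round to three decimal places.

Ranks of variable 1: 3, 1, 5, 6, 4, 2
Ranks of variable 2: 3, 6, 5, 4, 1, 2
d = r₁ − r₂: 0, -5, 0, 2, 3, 0
d²: 0, 25, 0, 4, 9, 0; Σd² = 38
ρ = 1 − 6·38/(6·35) = 1 − 228/210 = -0.086

-0.086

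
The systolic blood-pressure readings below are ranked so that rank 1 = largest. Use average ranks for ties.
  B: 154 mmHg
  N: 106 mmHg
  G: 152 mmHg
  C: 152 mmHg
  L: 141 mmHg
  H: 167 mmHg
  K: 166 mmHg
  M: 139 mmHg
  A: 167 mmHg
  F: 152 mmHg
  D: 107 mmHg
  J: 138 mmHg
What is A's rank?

Sorted (descending): 167, 167, 166, 154, 152, 152, 152, 141, 139, 138, 107, 106
The 2 values of 167 occupy positions 1–2 → average rank (1+2)/2 = 1.5.
The 3 values of 152 occupy positions 5–7 → average rank 6.
A has value 167 mmHg → rank 1.5.

1.5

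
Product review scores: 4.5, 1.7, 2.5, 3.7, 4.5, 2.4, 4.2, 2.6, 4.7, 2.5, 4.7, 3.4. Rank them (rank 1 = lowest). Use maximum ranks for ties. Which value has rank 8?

4.2

Sorted (ascending): 1.7, 2.4, 2.5, 2.5, 2.6, 3.4, 3.7, 4.2, 4.5, 4.5, 4.7, 4.7
The 2 values of 2.5 occupy positions 3–4 → each gets rank 4.
The 2 values of 4.5 occupy positions 9–10 → each gets rank 10.
The 2 values of 4.7 occupy positions 11–12 → each gets rank 12.
Rank 8 → value 4.2.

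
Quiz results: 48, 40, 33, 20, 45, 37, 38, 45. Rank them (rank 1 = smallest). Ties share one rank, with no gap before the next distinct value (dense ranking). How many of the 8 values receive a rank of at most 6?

Sorted (ascending): 20, 33, 37, 38, 40, 45, 45, 48
The 2 values of 45 share dense rank 6.
Remaining distinct values take the next consecutive integers.
Ranks ≤ 6: {1, 2, 3, 4, 5, 6, 6} → 7 values.

7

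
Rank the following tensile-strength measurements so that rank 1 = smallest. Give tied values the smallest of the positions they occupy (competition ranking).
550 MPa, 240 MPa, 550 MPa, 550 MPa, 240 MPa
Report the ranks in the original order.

3, 1, 3, 3, 1

Sorted (ascending): 240, 240, 550, 550, 550
The 2 values of 240 occupy positions 1–2 → each gets rank 1.
The 3 values of 550 occupy positions 3–5 → each gets rank 3.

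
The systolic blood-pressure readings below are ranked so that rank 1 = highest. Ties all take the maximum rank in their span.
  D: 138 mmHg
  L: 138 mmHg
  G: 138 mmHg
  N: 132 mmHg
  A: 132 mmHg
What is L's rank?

3

Sorted (descending): 138, 138, 138, 132, 132
The 3 values of 138 occupy positions 1–3 → each gets rank 3.
The 2 values of 132 occupy positions 4–5 → each gets rank 5.
L has value 138 mmHg → rank 3.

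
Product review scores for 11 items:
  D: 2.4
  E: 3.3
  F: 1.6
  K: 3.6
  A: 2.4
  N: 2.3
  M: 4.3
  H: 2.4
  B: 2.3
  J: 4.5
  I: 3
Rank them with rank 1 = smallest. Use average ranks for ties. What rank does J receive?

11

Sorted (ascending): 1.6, 2.3, 2.3, 2.4, 2.4, 2.4, 3, 3.3, 3.6, 4.3, 4.5
The 2 values of 2.3 occupy positions 2–3 → average rank (2+3)/2 = 2.5.
The 3 values of 2.4 occupy positions 4–6 → average rank 5.
J has value 4.5 → rank 11.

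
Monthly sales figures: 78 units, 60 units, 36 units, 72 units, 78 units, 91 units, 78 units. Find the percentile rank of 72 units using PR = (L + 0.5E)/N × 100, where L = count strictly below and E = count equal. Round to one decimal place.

N = 7.
Strictly below 72: 2. Equal to 72: 1.
PR = (2 + 0.5·1)/7 × 100 = 35.7

35.7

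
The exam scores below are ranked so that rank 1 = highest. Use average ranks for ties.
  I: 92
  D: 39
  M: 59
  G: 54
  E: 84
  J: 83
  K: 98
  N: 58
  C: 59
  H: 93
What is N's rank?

Sorted (descending): 98, 93, 92, 84, 83, 59, 59, 58, 54, 39
The 2 values of 59 occupy positions 6–7 → average rank (6+7)/2 = 6.5.
N has value 58 → rank 8.

8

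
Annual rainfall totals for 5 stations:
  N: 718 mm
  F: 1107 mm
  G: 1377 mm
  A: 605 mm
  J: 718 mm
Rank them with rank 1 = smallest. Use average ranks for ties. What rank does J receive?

2.5

Sorted (ascending): 605, 718, 718, 1107, 1377
The 2 values of 718 occupy positions 2–3 → average rank (2+3)/2 = 2.5.
J has value 718 mm → rank 2.5.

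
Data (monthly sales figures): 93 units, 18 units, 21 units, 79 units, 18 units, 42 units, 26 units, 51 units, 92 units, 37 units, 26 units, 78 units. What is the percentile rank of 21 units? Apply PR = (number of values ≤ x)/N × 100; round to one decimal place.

25.0

N = 12.
Strictly below 21: 2. Equal to 21: 1.
PR = 3/12 × 100 = 25.0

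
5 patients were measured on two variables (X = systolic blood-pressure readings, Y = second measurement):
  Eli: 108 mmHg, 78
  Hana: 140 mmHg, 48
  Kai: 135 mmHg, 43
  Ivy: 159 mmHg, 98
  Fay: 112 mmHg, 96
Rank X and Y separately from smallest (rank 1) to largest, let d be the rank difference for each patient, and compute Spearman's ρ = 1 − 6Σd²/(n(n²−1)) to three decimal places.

0.200

Ranks of variable 1: 1, 4, 3, 5, 2
Ranks of variable 2: 3, 2, 1, 5, 4
d = r₁ − r₂: -2, 2, 2, 0, -2
d²: 4, 4, 4, 0, 4; Σd² = 16
ρ = 1 − 6·16/(5·24) = 1 − 96/120 = 0.200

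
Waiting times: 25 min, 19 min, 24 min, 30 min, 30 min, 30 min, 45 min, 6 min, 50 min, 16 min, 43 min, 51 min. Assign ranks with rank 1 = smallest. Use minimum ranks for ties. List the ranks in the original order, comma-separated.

Sorted (ascending): 6, 16, 19, 24, 25, 30, 30, 30, 43, 45, 50, 51
The 3 values of 30 occupy positions 6–8 → each gets rank 6.

5, 3, 4, 6, 6, 6, 10, 1, 11, 2, 9, 12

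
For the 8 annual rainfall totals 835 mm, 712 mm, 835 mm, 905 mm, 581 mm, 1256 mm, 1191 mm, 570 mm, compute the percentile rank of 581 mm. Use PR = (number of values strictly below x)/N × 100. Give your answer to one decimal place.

N = 8.
Strictly below 581: 1. Equal to 581: 1.
PR = 1/8 × 100 = 12.5

12.5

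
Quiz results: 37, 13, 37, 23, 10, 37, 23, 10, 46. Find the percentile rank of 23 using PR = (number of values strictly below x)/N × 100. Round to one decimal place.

33.3

N = 9.
Strictly below 23: 3. Equal to 23: 2.
PR = 3/9 × 100 = 33.3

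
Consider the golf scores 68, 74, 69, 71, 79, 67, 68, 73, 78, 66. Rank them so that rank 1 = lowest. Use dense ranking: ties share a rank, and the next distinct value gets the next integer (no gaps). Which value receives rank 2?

67

Sorted (ascending): 66, 67, 68, 68, 69, 71, 73, 74, 78, 79
The 2 values of 68 share dense rank 3.
Remaining distinct values take the next consecutive integers.
Rank 2 → value 67.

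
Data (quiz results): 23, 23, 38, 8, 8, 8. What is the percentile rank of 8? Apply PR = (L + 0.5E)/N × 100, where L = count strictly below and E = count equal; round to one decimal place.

25.0

N = 6.
Strictly below 8: 0. Equal to 8: 3.
PR = (0 + 0.5·3)/6 × 100 = 25.0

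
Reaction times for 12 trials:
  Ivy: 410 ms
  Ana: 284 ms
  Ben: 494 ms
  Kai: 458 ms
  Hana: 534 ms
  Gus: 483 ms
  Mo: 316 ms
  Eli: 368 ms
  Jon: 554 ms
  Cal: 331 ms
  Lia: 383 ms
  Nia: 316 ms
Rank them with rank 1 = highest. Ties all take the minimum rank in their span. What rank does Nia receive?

10

Sorted (descending): 554, 534, 494, 483, 458, 410, 383, 368, 331, 316, 316, 284
The 2 values of 316 occupy positions 10–11 → each gets rank 10.
Nia has value 316 ms → rank 10.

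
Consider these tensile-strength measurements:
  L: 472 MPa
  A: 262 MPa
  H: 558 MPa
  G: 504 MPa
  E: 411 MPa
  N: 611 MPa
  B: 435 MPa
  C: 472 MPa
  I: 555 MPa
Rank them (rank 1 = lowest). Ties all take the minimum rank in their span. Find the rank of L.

4

Sorted (ascending): 262, 411, 435, 472, 472, 504, 555, 558, 611
The 2 values of 472 occupy positions 4–5 → each gets rank 4.
L has value 472 MPa → rank 4.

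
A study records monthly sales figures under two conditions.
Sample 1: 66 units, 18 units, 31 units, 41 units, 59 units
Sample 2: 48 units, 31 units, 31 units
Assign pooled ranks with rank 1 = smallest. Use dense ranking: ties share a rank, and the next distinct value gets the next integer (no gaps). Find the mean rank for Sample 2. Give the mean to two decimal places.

2.67

Sorted (ascending): 18, 31, 31, 31, 41, 48, 59, 66
The 3 values of 31 share dense rank 2.
Remaining distinct values take the next consecutive integers.
Sample 2 values → pooled ranks: 48→4, 31→2, 31→2
Mean rank = (4 + 2 + 2) / 3 = 2.67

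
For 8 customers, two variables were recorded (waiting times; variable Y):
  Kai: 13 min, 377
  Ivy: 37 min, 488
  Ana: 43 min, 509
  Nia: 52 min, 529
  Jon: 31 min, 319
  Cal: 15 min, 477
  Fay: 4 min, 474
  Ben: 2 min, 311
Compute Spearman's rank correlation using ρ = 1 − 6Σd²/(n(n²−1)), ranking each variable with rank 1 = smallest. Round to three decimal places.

Ranks of variable 1: 3, 6, 7, 8, 5, 4, 2, 1
Ranks of variable 2: 3, 6, 7, 8, 2, 5, 4, 1
d = r₁ − r₂: 0, 0, 0, 0, 3, -1, -2, 0
d²: 0, 0, 0, 0, 9, 1, 4, 0; Σd² = 14
ρ = 1 − 6·14/(8·63) = 1 − 84/504 = 0.833

0.833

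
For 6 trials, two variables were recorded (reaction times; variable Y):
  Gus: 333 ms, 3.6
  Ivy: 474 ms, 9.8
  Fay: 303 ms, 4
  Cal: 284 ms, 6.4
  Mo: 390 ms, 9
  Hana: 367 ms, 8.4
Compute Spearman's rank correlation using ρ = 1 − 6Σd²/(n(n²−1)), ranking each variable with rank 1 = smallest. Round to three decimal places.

Ranks of variable 1: 3, 6, 2, 1, 5, 4
Ranks of variable 2: 1, 6, 2, 3, 5, 4
d = r₁ − r₂: 2, 0, 0, -2, 0, 0
d²: 4, 0, 0, 4, 0, 0; Σd² = 8
ρ = 1 − 6·8/(6·35) = 1 − 48/210 = 0.771

0.771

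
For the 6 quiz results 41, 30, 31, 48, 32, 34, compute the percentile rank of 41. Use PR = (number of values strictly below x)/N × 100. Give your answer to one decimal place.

66.7

N = 6.
Strictly below 41: 4. Equal to 41: 1.
PR = 4/6 × 100 = 66.7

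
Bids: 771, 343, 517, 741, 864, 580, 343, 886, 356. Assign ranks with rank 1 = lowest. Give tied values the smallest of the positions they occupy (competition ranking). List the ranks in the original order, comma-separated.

7, 1, 4, 6, 8, 5, 1, 9, 3

Sorted (ascending): 343, 343, 356, 517, 580, 741, 771, 864, 886
The 2 values of 343 occupy positions 1–2 → each gets rank 1.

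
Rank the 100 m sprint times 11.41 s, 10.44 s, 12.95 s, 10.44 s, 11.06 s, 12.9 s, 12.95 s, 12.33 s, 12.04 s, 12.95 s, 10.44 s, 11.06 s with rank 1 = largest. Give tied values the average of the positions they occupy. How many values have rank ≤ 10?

9

Sorted (descending): 12.95, 12.95, 12.95, 12.9, 12.33, 12.04, 11.41, 11.06, 11.06, 10.44, 10.44, 10.44
The 3 values of 12.95 occupy positions 1–3 → average rank 2.
The 2 values of 11.06 occupy positions 8–9 → average rank (8+9)/2 = 8.5.
The 3 values of 10.44 occupy positions 10–12 → average rank 11.
Ranks ≤ 10: {2, 2, 2, 4, 5, 6, 7, 8.5, 8.5} → 9 values.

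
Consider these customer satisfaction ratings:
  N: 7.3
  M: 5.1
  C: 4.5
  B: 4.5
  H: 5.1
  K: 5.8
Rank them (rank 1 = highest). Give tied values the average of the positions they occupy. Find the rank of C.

5.5

Sorted (descending): 7.3, 5.8, 5.1, 5.1, 4.5, 4.5
The 2 values of 5.1 occupy positions 3–4 → average rank (3+4)/2 = 3.5.
The 2 values of 4.5 occupy positions 5–6 → average rank (5+6)/2 = 5.5.
C has value 4.5 → rank 5.5.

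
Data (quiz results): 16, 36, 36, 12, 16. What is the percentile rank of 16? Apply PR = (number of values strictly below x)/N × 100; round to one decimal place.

N = 5.
Strictly below 16: 1. Equal to 16: 2.
PR = 1/5 × 100 = 20.0

20.0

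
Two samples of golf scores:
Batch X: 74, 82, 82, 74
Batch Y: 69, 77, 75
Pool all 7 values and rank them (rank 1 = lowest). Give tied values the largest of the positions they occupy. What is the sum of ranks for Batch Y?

10

Sorted (ascending): 69, 74, 74, 75, 77, 82, 82
The 2 values of 74 occupy positions 2–3 → each gets rank 3.
The 2 values of 82 occupy positions 6–7 → each gets rank 7.
Batch Y values → pooled ranks: 69→1, 77→5, 75→4
Rank sum = 1 + 5 + 4 = 10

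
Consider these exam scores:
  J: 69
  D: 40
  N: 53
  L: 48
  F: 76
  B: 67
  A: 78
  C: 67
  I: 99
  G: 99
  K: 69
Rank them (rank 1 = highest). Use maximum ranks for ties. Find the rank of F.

Sorted (descending): 99, 99, 78, 76, 69, 69, 67, 67, 53, 48, 40
The 2 values of 99 occupy positions 1–2 → each gets rank 2.
The 2 values of 69 occupy positions 5–6 → each gets rank 6.
The 2 values of 67 occupy positions 7–8 → each gets rank 8.
F has value 76 → rank 4.

4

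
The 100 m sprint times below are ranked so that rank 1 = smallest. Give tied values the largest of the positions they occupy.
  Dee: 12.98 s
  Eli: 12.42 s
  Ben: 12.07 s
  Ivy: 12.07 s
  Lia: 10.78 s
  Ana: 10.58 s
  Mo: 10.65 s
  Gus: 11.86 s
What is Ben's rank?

6

Sorted (ascending): 10.58, 10.65, 10.78, 11.86, 12.07, 12.07, 12.42, 12.98
The 2 values of 12.07 occupy positions 5–6 → each gets rank 6.
Ben has value 12.07 s → rank 6.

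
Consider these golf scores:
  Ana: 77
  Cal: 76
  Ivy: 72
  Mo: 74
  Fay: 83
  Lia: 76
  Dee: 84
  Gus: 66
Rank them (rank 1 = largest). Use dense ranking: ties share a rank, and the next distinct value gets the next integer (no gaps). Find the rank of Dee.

1

Sorted (descending): 84, 83, 77, 76, 76, 74, 72, 66
The 2 values of 76 share dense rank 4.
Remaining distinct values take the next consecutive integers.
Dee has value 84 → rank 1.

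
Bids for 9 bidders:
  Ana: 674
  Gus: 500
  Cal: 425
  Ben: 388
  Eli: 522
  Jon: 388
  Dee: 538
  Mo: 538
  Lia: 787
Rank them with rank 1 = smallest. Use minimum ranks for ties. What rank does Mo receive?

6

Sorted (ascending): 388, 388, 425, 500, 522, 538, 538, 674, 787
The 2 values of 388 occupy positions 1–2 → each gets rank 1.
The 2 values of 538 occupy positions 6–7 → each gets rank 6.
Mo has value 538 → rank 6.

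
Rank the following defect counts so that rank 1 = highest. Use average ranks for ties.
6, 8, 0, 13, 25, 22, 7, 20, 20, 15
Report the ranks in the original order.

9, 7, 10, 6, 1, 2, 8, 3.5, 3.5, 5

Sorted (descending): 25, 22, 20, 20, 15, 13, 8, 7, 6, 0
The 2 values of 20 occupy positions 3–4 → average rank (3+4)/2 = 3.5.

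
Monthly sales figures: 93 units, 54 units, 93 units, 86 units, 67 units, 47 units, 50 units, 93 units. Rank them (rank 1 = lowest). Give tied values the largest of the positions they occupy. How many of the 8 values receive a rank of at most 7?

5

Sorted (ascending): 47, 50, 54, 67, 86, 93, 93, 93
The 3 values of 93 occupy positions 6–8 → each gets rank 8.
Ranks ≤ 7: {1, 2, 3, 4, 5} → 5 values.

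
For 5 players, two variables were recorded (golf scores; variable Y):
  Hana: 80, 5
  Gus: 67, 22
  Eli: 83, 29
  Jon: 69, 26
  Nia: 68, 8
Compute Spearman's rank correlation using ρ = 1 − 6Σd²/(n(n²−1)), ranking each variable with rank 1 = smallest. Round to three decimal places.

0.300

Ranks of variable 1: 4, 1, 5, 3, 2
Ranks of variable 2: 1, 3, 5, 4, 2
d = r₁ − r₂: 3, -2, 0, -1, 0
d²: 9, 4, 0, 1, 0; Σd² = 14
ρ = 1 − 6·14/(5·24) = 1 − 84/120 = 0.300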